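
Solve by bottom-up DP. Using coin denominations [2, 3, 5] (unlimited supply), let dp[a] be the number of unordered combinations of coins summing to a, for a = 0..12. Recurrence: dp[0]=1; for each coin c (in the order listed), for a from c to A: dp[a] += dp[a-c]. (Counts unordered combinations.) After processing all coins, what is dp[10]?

4

after  coin     0     1     2     3     4     5     6     7     8     9    10    11    12
          2     1     0     1     0     1     0     1     0     1     0     1     0     1
          3     1     0     1     1     1     1     2     1     2     2     2     2     3
          5     1     0     1     1     1     2     2     2     3     3     4     4     5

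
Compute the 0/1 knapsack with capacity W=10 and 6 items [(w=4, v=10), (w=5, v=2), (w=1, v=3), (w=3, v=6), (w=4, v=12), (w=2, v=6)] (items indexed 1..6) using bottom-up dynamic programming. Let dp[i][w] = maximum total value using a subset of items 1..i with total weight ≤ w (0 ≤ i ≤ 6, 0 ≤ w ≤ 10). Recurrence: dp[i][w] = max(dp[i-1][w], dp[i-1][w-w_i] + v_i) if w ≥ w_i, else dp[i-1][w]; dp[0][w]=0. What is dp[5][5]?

15

i\w   0   1   2   3   4   5   6   7   8   9  10
  0   0   0   0   0   0   0   0   0   0   0   0
  1   0   0   0   0  10  10  10  10  10  10  10
  2   0   0   0   0  10  10  10  10  10  12  12
  3   0   3   3   3  10  13  13  13  13  13  15
  4   0   3   3   6  10  13  13  16  19  19  19
  5   0   3   3   6  12  15  15  18  22  25  25
  6   0   3   6   9  12  15  18  21  22  25  28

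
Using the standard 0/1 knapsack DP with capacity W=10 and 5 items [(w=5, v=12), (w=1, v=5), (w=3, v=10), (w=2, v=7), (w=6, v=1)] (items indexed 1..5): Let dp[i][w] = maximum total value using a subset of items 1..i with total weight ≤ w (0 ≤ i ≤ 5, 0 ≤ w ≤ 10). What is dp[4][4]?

i\w   0   1   2   3   4   5   6   7   8   9  10
  0   0   0   0   0   0   0   0   0   0   0   0
  1   0   0   0   0   0  12  12  12  12  12  12
  2   0   5   5   5   5  12  17  17  17  17  17
  3   0   5   5  10  15  15  17  17  22  27  27
  4   0   5   7  12  15  17  22  22  24  27  29
  5   0   5   7  12  15  17  22  22  24  27  29

15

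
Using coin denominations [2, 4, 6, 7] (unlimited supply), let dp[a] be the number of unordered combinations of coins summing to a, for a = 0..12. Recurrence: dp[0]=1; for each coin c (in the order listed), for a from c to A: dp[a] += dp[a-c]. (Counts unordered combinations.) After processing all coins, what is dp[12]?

after  coin     0     1     2     3     4     5     6     7     8     9    10    11    12
          2     1     0     1     0     1     0     1     0     1     0     1     0     1
          4     1     0     1     0     2     0     2     0     3     0     3     0     4
          6     1     0     1     0     2     0     3     0     4     0     5     0     7
          7     1     0     1     0     2     0     3     1     4     1     5     2     7

7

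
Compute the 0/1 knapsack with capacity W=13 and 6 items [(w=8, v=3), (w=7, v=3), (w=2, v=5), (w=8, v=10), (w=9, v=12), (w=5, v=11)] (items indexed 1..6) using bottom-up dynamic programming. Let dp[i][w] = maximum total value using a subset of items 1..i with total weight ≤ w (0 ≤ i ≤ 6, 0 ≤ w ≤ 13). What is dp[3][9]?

8

i\w   0   1   2   3   4   5   6   7   8   9  10  11  12  13
  0   0   0   0   0   0   0   0   0   0   0   0   0   0   0
  1   0   0   0   0   0   0   0   0   3   3   3   3   3   3
  2   0   0   0   0   0   0   0   3   3   3   3   3   3   3
  3   0   0   5   5   5   5   5   5   5   8   8   8   8   8
  4   0   0   5   5   5   5   5   5  10  10  15  15  15  15
  5   0   0   5   5   5   5   5   5  10  12  15  17  17  17
  6   0   0   5   5   5  11  11  16  16  16  16  17  17  21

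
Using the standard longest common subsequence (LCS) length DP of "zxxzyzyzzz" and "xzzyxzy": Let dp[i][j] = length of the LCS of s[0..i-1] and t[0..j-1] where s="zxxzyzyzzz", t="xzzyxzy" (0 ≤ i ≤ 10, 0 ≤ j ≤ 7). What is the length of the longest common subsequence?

5

   ''  x  z  z  y  x  z  y
''  0  0  0  0  0  0  0  0
 z  0  0  1  1  1  1  1  1
 x  0  1  1  1  1  2  2  2
 x  0  1  1  1  1  2  2  2
 z  0  1  2  2  2  2  3  3
 y  0  1  2  2  3  3  3  4
 z  0  1  2  3  3  3  4  4
 y  0  1  2  3  4  4  4  5
 z  0  1  2  3  4  4  5  5
 z  0  1  2  3  4  4  5  5
 z  0  1  2  3  4  4  5  5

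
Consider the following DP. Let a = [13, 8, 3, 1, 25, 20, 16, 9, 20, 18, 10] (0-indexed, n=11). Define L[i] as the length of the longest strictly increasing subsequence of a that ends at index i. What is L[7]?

2

   i    0    1    2    3    4    5    6    7    8    9   10
a[i]   13    8    3    1   25   20   16    9   20   18   10
L[i]    1    1    1    1    2    2    2    2    3    3    3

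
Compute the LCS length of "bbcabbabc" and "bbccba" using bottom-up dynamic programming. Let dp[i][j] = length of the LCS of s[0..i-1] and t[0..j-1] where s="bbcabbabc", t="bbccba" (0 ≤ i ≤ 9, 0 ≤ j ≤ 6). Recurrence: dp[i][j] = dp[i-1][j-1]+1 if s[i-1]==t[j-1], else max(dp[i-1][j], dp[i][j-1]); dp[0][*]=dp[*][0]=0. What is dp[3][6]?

3

   ''  b  b  c  c  b  a
''  0  0  0  0  0  0  0
 b  0  1  1  1  1  1  1
 b  0  1  2  2  2  2  2
 c  0  1  2  3  3  3  3
 a  0  1  2  3  3  3  4
 b  0  1  2  3  3  4  4
 b  0  1  2  3  3  4  4
 a  0  1  2  3  3  4  5
 b  0  1  2  3  3  4  5
 c  0  1  2  3  4  4  5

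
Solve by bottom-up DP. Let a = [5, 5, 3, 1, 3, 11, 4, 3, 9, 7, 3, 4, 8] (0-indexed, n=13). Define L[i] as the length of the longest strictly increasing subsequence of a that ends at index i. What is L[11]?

3

   i    0    1    2    3    4    5    6    7    8    9   10   11   12
a[i]    5    5    3    1    3   11    4    3    9    7    3    4    8
L[i]    1    1    1    1    2    3    3    2    4    4    2    3    5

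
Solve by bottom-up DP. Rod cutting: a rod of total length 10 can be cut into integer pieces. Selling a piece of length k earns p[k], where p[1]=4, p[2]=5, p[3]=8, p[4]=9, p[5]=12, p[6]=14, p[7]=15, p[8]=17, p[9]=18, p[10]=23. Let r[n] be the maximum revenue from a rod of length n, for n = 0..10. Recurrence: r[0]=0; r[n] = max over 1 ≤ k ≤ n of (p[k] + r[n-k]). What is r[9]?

   n    0    1    2    3    4    5    6    7    8    9   10
r[n]    0    4    8   12   16   20   24   28   32   36   40

36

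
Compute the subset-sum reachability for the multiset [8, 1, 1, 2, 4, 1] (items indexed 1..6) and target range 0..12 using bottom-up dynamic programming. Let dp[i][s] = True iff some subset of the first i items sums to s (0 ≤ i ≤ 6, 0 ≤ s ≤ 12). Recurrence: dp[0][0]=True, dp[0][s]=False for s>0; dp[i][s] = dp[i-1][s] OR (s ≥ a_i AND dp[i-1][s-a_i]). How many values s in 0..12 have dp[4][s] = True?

i\s   0   1   2   3   4   5   6   7   8   9  10  11  12
  0   T   F   F   F   F   F   F   F   F   F   F   F   F
  1   T   F   F   F   F   F   F   F   T   F   F   F   F
  2   T   T   F   F   F   F   F   F   T   T   F   F   F
  3   T   T   T   F   F   F   F   F   T   T   T   F   F
  4   T   T   T   T   T   F   F   F   T   T   T   T   T
  5   T   T   T   T   T   T   T   T   T   T   T   T   T
  6   T   T   T   T   T   T   T   T   T   T   T   T   T

10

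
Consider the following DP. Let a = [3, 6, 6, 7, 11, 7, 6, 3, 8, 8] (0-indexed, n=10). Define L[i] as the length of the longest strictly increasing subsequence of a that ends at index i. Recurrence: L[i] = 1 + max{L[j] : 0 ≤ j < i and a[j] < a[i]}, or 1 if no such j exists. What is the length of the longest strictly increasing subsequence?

   i    0    1    2    3    4    5    6    7    8    9
a[i]    3    6    6    7   11    7    6    3    8    8
L[i]    1    2    2    3    4    3    2    1    4    4

4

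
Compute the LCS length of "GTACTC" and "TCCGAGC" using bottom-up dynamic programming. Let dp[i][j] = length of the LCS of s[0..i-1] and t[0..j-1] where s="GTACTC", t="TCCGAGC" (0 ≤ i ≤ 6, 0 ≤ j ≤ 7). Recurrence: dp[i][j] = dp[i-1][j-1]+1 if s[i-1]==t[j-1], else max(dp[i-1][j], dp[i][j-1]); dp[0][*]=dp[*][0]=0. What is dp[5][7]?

   ''  T  C  C  G  A  G  C
''  0  0  0  0  0  0  0  0
 G  0  0  0  0  1  1  1  1
 T  0  1  1  1  1  1  1  1
 A  0  1  1  1  1  2  2  2
 C  0  1  2  2  2  2  2  3
 T  0  1  2  2  2  2  2  3
 C  0  1  2  3  3  3  3  3

3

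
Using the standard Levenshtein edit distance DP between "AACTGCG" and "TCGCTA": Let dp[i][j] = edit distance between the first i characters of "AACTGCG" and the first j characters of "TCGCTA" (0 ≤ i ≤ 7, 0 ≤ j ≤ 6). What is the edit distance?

   ''  T  C  G  C  T  A
''  0  1  2  3  4  5  6
 A  1  1  2  3  4  5  5
 A  2  2  2  3  4  5  5
 C  3  3  2  3  3  4  5
 T  4  3  3  3  4  3  4
 G  5  4  4  3  4  4  4
 C  6  5  4  4  3  4  5
 G  7  6  5  4  4  4  5

5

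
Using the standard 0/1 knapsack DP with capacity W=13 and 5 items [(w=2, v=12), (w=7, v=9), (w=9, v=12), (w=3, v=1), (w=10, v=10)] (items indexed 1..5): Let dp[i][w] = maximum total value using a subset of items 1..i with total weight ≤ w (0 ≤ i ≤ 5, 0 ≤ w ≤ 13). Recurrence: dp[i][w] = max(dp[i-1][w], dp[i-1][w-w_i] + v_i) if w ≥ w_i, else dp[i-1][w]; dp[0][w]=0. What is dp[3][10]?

21

i\w   0   1   2   3   4   5   6   7   8   9  10  11  12  13
  0   0   0   0   0   0   0   0   0   0   0   0   0   0   0
  1   0   0  12  12  12  12  12  12  12  12  12  12  12  12
  2   0   0  12  12  12  12  12  12  12  21  21  21  21  21
  3   0   0  12  12  12  12  12  12  12  21  21  24  24  24
  4   0   0  12  12  12  13  13  13  13  21  21  24  24  24
  5   0   0  12  12  12  13  13  13  13  21  21  24  24  24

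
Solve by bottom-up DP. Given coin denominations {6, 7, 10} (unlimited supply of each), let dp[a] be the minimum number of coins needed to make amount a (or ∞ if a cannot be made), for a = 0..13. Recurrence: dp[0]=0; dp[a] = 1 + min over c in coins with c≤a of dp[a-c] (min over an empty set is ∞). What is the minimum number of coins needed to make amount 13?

 a  0  1  2  3  4  5  6  7  8  9 10 11 12 13
dp  0  -  -  -  -  -  1  1  -  -  1  -  2  2
(- denotes ∞ / unreachable)

2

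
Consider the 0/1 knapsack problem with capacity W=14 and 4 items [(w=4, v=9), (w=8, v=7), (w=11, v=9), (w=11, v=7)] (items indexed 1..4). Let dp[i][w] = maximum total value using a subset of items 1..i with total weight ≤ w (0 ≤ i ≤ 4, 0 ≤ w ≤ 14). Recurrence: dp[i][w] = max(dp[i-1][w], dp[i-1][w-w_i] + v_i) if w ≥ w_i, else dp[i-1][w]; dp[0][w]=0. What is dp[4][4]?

i\w   0   1   2   3   4   5   6   7   8   9  10  11  12  13  14
  0   0   0   0   0   0   0   0   0   0   0   0   0   0   0   0
  1   0   0   0   0   9   9   9   9   9   9   9   9   9   9   9
  2   0   0   0   0   9   9   9   9   9   9   9   9  16  16  16
  3   0   0   0   0   9   9   9   9   9   9   9   9  16  16  16
  4   0   0   0   0   9   9   9   9   9   9   9   9  16  16  16

9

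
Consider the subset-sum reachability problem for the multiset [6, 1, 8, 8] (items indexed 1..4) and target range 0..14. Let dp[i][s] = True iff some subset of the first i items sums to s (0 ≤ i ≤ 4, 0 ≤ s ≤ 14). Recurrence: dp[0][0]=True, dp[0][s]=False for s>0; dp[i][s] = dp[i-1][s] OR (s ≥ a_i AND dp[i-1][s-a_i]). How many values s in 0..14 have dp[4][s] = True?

7

i\s   0   1   2   3   4   5   6   7   8   9  10  11  12  13  14
  0   T   F   F   F   F   F   F   F   F   F   F   F   F   F   F
  1   T   F   F   F   F   F   T   F   F   F   F   F   F   F   F
  2   T   T   F   F   F   F   T   T   F   F   F   F   F   F   F
  3   T   T   F   F   F   F   T   T   T   T   F   F   F   F   T
  4   T   T   F   F   F   F   T   T   T   T   F   F   F   F   T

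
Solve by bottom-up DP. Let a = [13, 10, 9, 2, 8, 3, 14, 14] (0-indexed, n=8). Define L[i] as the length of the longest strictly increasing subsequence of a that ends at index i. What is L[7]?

   i    0    1    2    3    4    5    6    7
a[i]   13   10    9    2    8    3   14   14
L[i]    1    1    1    1    2    2    3    3

3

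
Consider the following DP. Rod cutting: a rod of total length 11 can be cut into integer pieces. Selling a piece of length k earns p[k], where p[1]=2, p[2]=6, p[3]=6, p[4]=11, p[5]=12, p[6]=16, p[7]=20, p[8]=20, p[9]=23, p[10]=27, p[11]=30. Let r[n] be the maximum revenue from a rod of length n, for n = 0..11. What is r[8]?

24

   n    0    1    2    3    4    5    6    7    8    9   10   11
r[n]    0    2    6    8   12   14   18   20   24   26   30   32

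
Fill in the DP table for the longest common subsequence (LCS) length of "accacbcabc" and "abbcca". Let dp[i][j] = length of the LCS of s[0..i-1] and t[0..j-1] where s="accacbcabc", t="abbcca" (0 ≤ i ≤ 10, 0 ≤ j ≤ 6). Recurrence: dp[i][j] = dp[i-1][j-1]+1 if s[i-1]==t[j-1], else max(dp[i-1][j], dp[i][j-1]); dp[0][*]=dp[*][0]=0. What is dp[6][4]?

   ''  a  b  b  c  c  a
''  0  0  0  0  0  0  0
 a  0  1  1  1  1  1  1
 c  0  1  1  1  2  2  2
 c  0  1  1  1  2  3  3
 a  0  1  1  1  2  3  4
 c  0  1  1  1  2  3  4
 b  0  1  2  2  2  3  4
 c  0  1  2  2  3  3  4
 a  0  1  2  2  3  3  4
 b  0  1  2  3  3  3  4
 c  0  1  2  3  4  4  4

2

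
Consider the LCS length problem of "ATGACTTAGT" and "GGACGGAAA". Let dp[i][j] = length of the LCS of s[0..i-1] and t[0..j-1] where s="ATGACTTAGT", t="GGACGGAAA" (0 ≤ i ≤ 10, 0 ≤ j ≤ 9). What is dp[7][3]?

2

   ''  G  G  A  C  G  G  A  A  A
''  0  0  0  0  0  0  0  0  0  0
 A  0  0  0  1  1  1  1  1  1  1
 T  0  0  0  1  1  1  1  1  1  1
 G  0  1  1  1  1  2  2  2  2  2
 A  0  1  1  2  2  2  2  3  3  3
 C  0  1  1  2  3  3  3  3  3  3
 T  0  1  1  2  3  3  3  3  3  3
 T  0  1  1  2  3  3  3  3  3  3
 A  0  1  1  2  3  3  3  4  4  4
 G  0  1  2  2  3  4  4  4  4  4
 T  0  1  2  2  3  4  4  4  4  4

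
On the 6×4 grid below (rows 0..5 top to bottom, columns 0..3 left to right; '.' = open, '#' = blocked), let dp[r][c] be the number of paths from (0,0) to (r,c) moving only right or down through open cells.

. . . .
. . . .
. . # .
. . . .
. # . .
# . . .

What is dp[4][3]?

r\c   0   1   2   3
  0   1   1   1   1
  1   1   2   3   4
  2   1   3   0   4
  3   1   4   4   8
  4   1   0   4  12
  5   0   0   4  16

12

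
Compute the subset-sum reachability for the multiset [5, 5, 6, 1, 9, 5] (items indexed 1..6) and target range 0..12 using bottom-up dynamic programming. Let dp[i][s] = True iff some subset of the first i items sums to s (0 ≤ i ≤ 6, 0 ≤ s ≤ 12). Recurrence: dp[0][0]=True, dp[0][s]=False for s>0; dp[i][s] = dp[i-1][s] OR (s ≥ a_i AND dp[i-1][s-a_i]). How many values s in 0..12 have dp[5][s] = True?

9

i\s   0   1   2   3   4   5   6   7   8   9  10  11  12
  0   T   F   F   F   F   F   F   F   F   F   F   F   F
  1   T   F   F   F   F   T   F   F   F   F   F   F   F
  2   T   F   F   F   F   T   F   F   F   F   T   F   F
  3   T   F   F   F   F   T   T   F   F   F   T   T   F
  4   T   T   F   F   F   T   T   T   F   F   T   T   T
  5   T   T   F   F   F   T   T   T   F   T   T   T   T
  6   T   T   F   F   F   T   T   T   F   T   T   T   T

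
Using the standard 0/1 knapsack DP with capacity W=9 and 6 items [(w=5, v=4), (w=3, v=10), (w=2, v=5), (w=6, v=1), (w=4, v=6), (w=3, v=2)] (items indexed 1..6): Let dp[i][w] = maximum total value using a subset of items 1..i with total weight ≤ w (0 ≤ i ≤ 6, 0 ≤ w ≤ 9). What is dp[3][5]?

15

i\w   0   1   2   3   4   5   6   7   8   9
  0   0   0   0   0   0   0   0   0   0   0
  1   0   0   0   0   0   4   4   4   4   4
  2   0   0   0  10  10  10  10  10  14  14
  3   0   0   5  10  10  15  15  15  15  15
  4   0   0   5  10  10  15  15  15  15  15
  5   0   0   5  10  10  15  15  16  16  21
  6   0   0   5  10  10  15  15  16  17  21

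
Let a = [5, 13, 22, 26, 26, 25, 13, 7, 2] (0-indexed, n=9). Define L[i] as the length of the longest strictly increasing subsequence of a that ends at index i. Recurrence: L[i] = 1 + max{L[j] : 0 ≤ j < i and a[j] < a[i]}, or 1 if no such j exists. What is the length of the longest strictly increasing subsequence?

4

   i    0    1    2    3    4    5    6    7    8
a[i]    5   13   22   26   26   25   13    7    2
L[i]    1    2    3    4    4    4    2    2    1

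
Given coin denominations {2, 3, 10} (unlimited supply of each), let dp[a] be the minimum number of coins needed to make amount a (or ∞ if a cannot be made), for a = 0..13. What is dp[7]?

3

 a  0  1  2  3  4  5  6  7  8  9 10 11 12 13
dp  0  -  1  1  2  2  2  3  3  3  1  4  2  2
(- denotes ∞ / unreachable)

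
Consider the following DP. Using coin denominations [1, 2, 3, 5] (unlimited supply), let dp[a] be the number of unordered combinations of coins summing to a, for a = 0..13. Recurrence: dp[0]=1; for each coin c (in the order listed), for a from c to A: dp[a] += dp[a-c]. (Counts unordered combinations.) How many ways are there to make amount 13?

after  coin     0     1     2     3     4     5     6     7     8     9    10    11    12    13
          1     1     1     1     1     1     1     1     1     1     1     1     1     1     1
          2     1     1     2     2     3     3     4     4     5     5     6     6     7     7
          3     1     1     2     3     4     5     7     8    10    12    14    16    19    21
          5     1     1     2     3     4     6     8    10    13    16    20    24    29    34

34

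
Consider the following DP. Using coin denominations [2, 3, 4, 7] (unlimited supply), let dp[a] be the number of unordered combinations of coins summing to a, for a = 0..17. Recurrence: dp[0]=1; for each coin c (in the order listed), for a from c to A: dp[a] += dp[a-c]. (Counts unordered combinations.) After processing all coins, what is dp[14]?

11

after  coin     0     1     2     3     4     5     6     7     8     9    10    11    12    13    14    15    16    17
          2     1     0     1     0     1     0     1     0     1     0     1     0     1     0     1     0     1     0
          3     1     0     1     1     1     1     2     1     2     2     2     2     3     2     3     3     3     3
          4     1     0     1     1     2     1     3     2     4     3     5     4     7     5     8     7    10     8
          7     1     0     1     1     2     1     3     3     4     4     6     6     8     8    11    11    14    14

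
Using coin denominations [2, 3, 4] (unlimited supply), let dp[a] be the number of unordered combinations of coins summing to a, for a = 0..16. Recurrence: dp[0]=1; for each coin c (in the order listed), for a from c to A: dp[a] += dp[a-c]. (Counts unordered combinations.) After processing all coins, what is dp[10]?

5

after  coin     0     1     2     3     4     5     6     7     8     9    10    11    12    13    14    15    16
          2     1     0     1     0     1     0     1     0     1     0     1     0     1     0     1     0     1
          3     1     0     1     1     1     1     2     1     2     2     2     2     3     2     3     3     3
          4     1     0     1     1     2     1     3     2     4     3     5     4     7     5     8     7    10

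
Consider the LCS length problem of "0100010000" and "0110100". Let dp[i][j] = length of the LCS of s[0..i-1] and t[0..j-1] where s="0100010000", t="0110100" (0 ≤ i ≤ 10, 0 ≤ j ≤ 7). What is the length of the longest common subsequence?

   ''  0  1  1  0  1  0  0
''  0  0  0  0  0  0  0  0
 0  0  1  1  1  1  1  1  1
 1  0  1  2  2  2  2  2  2
 0  0  1  2  2  3  3  3  3
 0  0  1  2  2  3  3  4  4
 0  0  1  2  2  3  3  4  5
 1  0  1  2  3  3  4  4  5
 0  0  1  2  3  4  4  5  5
 0  0  1  2  3  4  4  5  6
 0  0  1  2  3  4  4  5  6
 0  0  1  2  3  4  4  5  6

6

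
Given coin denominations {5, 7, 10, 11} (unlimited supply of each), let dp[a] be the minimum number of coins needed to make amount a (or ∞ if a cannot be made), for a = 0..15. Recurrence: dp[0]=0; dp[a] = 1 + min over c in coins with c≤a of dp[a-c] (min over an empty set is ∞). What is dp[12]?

 a  0  1  2  3  4  5  6  7  8  9 10 11 12 13 14 15
dp  0  -  -  -  -  1  -  1  -  -  1  1  2  -  2  2
(- denotes ∞ / unreachable)

2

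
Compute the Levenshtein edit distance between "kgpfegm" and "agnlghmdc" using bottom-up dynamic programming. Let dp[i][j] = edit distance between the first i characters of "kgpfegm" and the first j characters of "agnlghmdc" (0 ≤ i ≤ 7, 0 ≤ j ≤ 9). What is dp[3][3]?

2

   ''  a  g  n  l  g  h  m  d  c
''  0  1  2  3  4  5  6  7  8  9
 k  1  1  2  3  4  5  6  7  8  9
 g  2  2  1  2  3  4  5  6  7  8
 p  3  3  2  2  3  4  5  6  7  8
 f  4  4  3  3  3  4  5  6  7  8
 e  5  5  4  4  4  4  5  6  7  8
 g  6  6  5  5  5  4  5  6  7  8
 m  7  7  6  6  6  5  5  5  6  7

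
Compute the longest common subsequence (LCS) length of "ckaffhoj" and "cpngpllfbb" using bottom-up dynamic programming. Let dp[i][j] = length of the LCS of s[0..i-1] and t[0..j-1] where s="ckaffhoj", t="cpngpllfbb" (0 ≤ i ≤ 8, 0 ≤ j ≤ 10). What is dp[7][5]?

1

   ''  c  p  n  g  p  l  l  f  b  b
''  0  0  0  0  0  0  0  0  0  0  0
 c  0  1  1  1  1  1  1  1  1  1  1
 k  0  1  1  1  1  1  1  1  1  1  1
 a  0  1  1  1  1  1  1  1  1  1  1
 f  0  1  1  1  1  1  1  1  2  2  2
 f  0  1  1  1  1  1  1  1  2  2  2
 h  0  1  1  1  1  1  1  1  2  2  2
 o  0  1  1  1  1  1  1  1  2  2  2
 j  0  1  1  1  1  1  1  1  2  2  2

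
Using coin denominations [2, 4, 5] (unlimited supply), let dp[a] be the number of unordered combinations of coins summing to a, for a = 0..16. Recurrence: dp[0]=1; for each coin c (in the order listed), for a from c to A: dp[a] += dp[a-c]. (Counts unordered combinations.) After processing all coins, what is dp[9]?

2

after  coin     0     1     2     3     4     5     6     7     8     9    10    11    12    13    14    15    16
          2     1     0     1     0     1     0     1     0     1     0     1     0     1     0     1     0     1
          4     1     0     1     0     2     0     2     0     3     0     3     0     4     0     4     0     5
          5     1     0     1     0     2     1     2     1     3     2     4     2     5     3     6     4     7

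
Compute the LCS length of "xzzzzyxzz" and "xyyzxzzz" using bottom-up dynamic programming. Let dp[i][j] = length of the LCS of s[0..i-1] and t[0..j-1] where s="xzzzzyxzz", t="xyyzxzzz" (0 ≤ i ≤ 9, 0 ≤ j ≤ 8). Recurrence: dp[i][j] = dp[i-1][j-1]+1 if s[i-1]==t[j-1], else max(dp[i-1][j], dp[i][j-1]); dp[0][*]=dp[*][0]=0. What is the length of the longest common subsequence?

   ''  x  y  y  z  x  z  z  z
''  0  0  0  0  0  0  0  0  0
 x  0  1  1  1  1  1  1  1  1
 z  0  1  1  1  2  2  2  2  2
 z  0  1  1  1  2  2  3  3  3
 z  0  1  1  1  2  2  3  4  4
 z  0  1  1  1  2  2  3  4  5
 y  0  1  2  2  2  2  3  4  5
 x  0  1  2  2  2  3  3  4  5
 z  0  1  2  2  3  3  4  4  5
 z  0  1  2  2  3  3  4  5  5

5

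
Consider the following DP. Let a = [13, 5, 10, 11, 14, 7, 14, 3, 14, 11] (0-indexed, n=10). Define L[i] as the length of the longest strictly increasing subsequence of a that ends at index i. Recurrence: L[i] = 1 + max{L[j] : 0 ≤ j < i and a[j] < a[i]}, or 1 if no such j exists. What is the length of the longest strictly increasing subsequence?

4

   i    0    1    2    3    4    5    6    7    8    9
a[i]   13    5   10   11   14    7   14    3   14   11
L[i]    1    1    2    3    4    2    4    1    4    3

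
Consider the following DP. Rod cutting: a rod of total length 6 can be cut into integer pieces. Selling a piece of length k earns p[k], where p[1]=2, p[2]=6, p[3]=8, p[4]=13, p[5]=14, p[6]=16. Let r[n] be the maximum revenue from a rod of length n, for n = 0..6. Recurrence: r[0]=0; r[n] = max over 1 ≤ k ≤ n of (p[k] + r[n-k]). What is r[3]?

8

   n    0    1    2    3    4    5    6
r[n]    0    2    6    8   13   15   19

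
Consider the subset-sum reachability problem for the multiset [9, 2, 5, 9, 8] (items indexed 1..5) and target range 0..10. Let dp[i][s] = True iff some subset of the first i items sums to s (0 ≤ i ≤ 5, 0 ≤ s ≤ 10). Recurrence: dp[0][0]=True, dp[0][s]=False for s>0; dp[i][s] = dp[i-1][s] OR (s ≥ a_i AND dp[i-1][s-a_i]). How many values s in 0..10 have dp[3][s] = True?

i\s   0   1   2   3   4   5   6   7   8   9  10
  0   T   F   F   F   F   F   F   F   F   F   F
  1   T   F   F   F   F   F   F   F   F   T   F
  2   T   F   T   F   F   F   F   F   F   T   F
  3   T   F   T   F   F   T   F   T   F   T   F
  4   T   F   T   F   F   T   F   T   F   T   F
  5   T   F   T   F   F   T   F   T   T   T   T

5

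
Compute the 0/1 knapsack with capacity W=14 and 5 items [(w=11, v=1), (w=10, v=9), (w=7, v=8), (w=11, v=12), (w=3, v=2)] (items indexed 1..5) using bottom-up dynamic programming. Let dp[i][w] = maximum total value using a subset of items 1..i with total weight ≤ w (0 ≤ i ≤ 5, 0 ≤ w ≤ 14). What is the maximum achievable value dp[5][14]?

14

i\w   0   1   2   3   4   5   6   7   8   9  10  11  12  13  14
  0   0   0   0   0   0   0   0   0   0   0   0   0   0   0   0
  1   0   0   0   0   0   0   0   0   0   0   0   1   1   1   1
  2   0   0   0   0   0   0   0   0   0   0   9   9   9   9   9
  3   0   0   0   0   0   0   0   8   8   8   9   9   9   9   9
  4   0   0   0   0   0   0   0   8   8   8   9  12  12  12  12
  5   0   0   0   2   2   2   2   8   8   8  10  12  12  12  14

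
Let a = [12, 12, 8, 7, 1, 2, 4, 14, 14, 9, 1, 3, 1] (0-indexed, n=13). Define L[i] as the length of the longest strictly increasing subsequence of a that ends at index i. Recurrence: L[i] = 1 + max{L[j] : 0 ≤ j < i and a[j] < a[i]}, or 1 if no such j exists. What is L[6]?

3

   i    0    1    2    3    4    5    6    7    8    9   10   11   12
a[i]   12   12    8    7    1    2    4   14   14    9    1    3    1
L[i]    1    1    1    1    1    2    3    4    4    4    1    3    1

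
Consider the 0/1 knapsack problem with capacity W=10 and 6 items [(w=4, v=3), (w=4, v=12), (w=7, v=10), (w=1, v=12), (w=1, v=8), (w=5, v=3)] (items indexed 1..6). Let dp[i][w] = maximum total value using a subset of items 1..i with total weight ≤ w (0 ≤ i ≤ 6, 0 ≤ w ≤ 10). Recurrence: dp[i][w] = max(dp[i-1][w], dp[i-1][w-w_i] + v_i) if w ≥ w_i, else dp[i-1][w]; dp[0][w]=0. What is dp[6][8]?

i\w   0   1   2   3   4   5   6   7   8   9  10
  0   0   0   0   0   0   0   0   0   0   0   0
  1   0   0   0   0   3   3   3   3   3   3   3
  2   0   0   0   0  12  12  12  12  15  15  15
  3   0   0   0   0  12  12  12  12  15  15  15
  4   0  12  12  12  12  24  24  24  24  27  27
  5   0  12  20  20  20  24  32  32  32  32  35
  6   0  12  20  20  20  24  32  32  32  32  35

32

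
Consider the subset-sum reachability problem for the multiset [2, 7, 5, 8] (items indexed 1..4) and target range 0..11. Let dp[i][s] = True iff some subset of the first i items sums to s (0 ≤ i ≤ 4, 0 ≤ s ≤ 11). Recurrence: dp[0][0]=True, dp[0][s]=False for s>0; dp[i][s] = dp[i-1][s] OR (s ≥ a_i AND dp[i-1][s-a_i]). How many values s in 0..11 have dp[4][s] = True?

i\s   0   1   2   3   4   5   6   7   8   9  10  11
  0   T   F   F   F   F   F   F   F   F   F   F   F
  1   T   F   T   F   F   F   F   F   F   F   F   F
  2   T   F   T   F   F   F   F   T   F   T   F   F
  3   T   F   T   F   F   T   F   T   F   T   F   F
  4   T   F   T   F   F   T   F   T   T   T   T   F

7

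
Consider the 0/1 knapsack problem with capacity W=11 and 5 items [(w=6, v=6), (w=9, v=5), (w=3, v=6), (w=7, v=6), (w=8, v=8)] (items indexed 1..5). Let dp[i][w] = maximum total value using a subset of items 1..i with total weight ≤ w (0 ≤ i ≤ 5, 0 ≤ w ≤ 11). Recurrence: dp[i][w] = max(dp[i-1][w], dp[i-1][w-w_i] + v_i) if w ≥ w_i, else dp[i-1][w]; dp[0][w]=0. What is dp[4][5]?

6

i\w   0   1   2   3   4   5   6   7   8   9  10  11
  0   0   0   0   0   0   0   0   0   0   0   0   0
  1   0   0   0   0   0   0   6   6   6   6   6   6
  2   0   0   0   0   0   0   6   6   6   6   6   6
  3   0   0   0   6   6   6   6   6   6  12  12  12
  4   0   0   0   6   6   6   6   6   6  12  12  12
  5   0   0   0   6   6   6   6   6   8  12  12  14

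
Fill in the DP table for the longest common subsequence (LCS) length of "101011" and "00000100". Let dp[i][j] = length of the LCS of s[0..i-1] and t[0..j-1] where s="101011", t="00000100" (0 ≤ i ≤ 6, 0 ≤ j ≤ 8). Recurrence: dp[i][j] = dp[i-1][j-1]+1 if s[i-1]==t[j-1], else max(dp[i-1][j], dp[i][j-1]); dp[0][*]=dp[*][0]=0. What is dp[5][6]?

   ''  0  0  0  0  0  1  0  0
''  0  0  0  0  0  0  0  0  0
 1  0  0  0  0  0  0  1  1  1
 0  0  1  1  1  1  1  1  2  2
 1  0  1  1  1  1  1  2  2  2
 0  0  1  2  2  2  2  2  3  3
 1  0  1  2  2  2  2  3  3  3
 1  0  1  2  2  2  2  3  3  3

3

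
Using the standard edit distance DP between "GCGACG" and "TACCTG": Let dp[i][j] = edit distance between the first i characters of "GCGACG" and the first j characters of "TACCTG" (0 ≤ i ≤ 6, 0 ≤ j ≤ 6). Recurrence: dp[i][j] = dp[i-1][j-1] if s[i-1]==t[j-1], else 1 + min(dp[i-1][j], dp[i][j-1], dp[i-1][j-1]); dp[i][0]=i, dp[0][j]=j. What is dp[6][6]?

   ''  T  A  C  C  T  G
''  0  1  2  3  4  5  6
 G  1  1  2  3  4  5  5
 C  2  2  2  2  3  4  5
 G  3  3  3  3  3  4  4
 A  4  4  3  4  4  4  5
 C  5  5  4  3  4  5  5
 G  6  6  5  4  4  5  5

5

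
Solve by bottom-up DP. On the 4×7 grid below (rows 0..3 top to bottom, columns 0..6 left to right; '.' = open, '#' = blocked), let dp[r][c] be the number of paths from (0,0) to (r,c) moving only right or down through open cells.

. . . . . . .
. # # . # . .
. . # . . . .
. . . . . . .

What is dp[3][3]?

r\c   0   1   2   3   4   5   6
  0   1   1   1   1   1   1   1
  1   1   0   0   1   0   1   2
  2   1   1   0   1   1   2   4
  3   1   2   2   3   4   6  10

3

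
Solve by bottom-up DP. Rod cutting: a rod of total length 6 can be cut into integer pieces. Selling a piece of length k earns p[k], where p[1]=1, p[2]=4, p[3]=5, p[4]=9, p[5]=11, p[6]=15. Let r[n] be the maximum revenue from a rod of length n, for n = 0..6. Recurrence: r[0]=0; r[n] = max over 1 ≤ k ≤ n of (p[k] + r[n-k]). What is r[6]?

   n    0    1    2    3    4    5    6
r[n]    0    1    4    5    9   11   15

15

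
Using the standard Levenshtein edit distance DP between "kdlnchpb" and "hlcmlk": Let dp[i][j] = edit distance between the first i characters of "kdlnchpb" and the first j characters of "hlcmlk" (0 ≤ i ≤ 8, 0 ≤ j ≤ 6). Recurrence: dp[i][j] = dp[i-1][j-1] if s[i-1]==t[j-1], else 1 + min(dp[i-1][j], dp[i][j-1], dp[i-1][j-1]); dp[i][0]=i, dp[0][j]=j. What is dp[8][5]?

6

   ''  h  l  c  m  l  k
''  0  1  2  3  4  5  6
 k  1  1  2  3  4  5  5
 d  2  2  2  3  4  5  6
 l  3  3  2  3  4  4  5
 n  4  4  3  3  4  5  5
 c  5  5  4  3  4  5  6
 h  6  5  5  4  4  5  6
 p  7  6  6  5  5  5  6
 b  8  7  7  6  6  6  6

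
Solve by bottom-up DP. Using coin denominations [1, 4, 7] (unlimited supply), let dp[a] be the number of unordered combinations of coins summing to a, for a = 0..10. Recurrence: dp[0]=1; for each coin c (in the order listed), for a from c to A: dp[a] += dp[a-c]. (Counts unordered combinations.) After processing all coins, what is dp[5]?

2

after  coin     0     1     2     3     4     5     6     7     8     9    10
          1     1     1     1     1     1     1     1     1     1     1     1
          4     1     1     1     1     2     2     2     2     3     3     3
          7     1     1     1     1     2     2     2     3     4     4     4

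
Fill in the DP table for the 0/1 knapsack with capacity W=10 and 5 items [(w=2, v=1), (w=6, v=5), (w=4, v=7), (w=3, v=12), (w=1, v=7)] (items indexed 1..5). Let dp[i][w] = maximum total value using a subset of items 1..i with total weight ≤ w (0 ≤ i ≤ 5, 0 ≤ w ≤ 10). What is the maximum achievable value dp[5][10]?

i\w   0   1   2   3   4   5   6   7   8   9  10
  0   0   0   0   0   0   0   0   0   0   0   0
  1   0   0   1   1   1   1   1   1   1   1   1
  2   0   0   1   1   1   1   5   5   6   6   6
  3   0   0   1   1   7   7   8   8   8   8  12
  4   0   0   1  12  12  13  13  19  19  20  20
  5   0   7   7  12  19  19  20  20  26  26  27

27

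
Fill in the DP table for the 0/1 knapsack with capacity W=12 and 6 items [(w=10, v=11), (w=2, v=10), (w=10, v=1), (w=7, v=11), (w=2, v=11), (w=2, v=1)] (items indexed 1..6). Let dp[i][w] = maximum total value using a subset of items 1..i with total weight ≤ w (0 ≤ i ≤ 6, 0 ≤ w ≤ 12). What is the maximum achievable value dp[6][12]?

i\w   0   1   2   3   4   5   6   7   8   9  10  11  12
  0   0   0   0   0   0   0   0   0   0   0   0   0   0
  1   0   0   0   0   0   0   0   0   0   0  11  11  11
  2   0   0  10  10  10  10  10  10  10  10  11  11  21
  3   0   0  10  10  10  10  10  10  10  10  11  11  21
  4   0   0  10  10  10  10  10  11  11  21  21  21  21
  5   0   0  11  11  21  21  21  21  21  22  22  32  32
  6   0   0  11  11  21  21  22  22  22  22  22  32  32

32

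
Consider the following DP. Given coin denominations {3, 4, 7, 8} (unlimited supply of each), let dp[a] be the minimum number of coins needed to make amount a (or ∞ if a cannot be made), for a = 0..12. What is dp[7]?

 a  0  1  2  3  4  5  6  7  8  9 10 11 12
dp  0  -  -  1  1  -  2  1  1  3  2  2  2
(- denotes ∞ / unreachable)

1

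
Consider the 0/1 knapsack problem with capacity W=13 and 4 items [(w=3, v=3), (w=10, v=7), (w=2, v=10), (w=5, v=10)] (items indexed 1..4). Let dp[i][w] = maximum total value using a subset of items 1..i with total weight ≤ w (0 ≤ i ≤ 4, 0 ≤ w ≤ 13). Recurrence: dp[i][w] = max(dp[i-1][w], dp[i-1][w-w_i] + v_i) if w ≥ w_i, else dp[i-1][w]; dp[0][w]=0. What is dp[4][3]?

10

i\w   0   1   2   3   4   5   6   7   8   9  10  11  12  13
  0   0   0   0   0   0   0   0   0   0   0   0   0   0   0
  1   0   0   0   3   3   3   3   3   3   3   3   3   3   3
  2   0   0   0   3   3   3   3   3   3   3   7   7   7  10
  3   0   0  10  10  10  13  13  13  13  13  13  13  17  17
  4   0   0  10  10  10  13  13  20  20  20  23  23  23  23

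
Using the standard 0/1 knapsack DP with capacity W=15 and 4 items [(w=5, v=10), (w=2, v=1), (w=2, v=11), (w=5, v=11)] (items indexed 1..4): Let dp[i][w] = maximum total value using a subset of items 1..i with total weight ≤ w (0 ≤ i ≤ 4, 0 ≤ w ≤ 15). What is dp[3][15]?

22

i\w   0   1   2   3   4   5   6   7   8   9  10  11  12  13  14  15
  0   0   0   0   0   0   0   0   0   0   0   0   0   0   0   0   0
  1   0   0   0   0   0  10  10  10  10  10  10  10  10  10  10  10
  2   0   0   1   1   1  10  10  11  11  11  11  11  11  11  11  11
  3   0   0  11  11  12  12  12  21  21  22  22  22  22  22  22  22
  4   0   0  11  11  12  12  12  22  22  23  23  23  32  32  33  33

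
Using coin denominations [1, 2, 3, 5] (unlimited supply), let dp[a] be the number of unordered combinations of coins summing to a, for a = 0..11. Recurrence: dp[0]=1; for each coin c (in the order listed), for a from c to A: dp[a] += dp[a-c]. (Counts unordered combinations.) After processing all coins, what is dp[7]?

10

after  coin     0     1     2     3     4     5     6     7     8     9    10    11
          1     1     1     1     1     1     1     1     1     1     1     1     1
          2     1     1     2     2     3     3     4     4     5     5     6     6
          3     1     1     2     3     4     5     7     8    10    12    14    16
          5     1     1     2     3     4     6     8    10    13    16    20    24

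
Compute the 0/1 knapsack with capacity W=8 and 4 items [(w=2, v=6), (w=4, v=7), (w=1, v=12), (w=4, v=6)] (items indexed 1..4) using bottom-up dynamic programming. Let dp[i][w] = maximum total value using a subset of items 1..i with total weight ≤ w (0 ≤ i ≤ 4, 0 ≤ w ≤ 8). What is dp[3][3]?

18

i\w   0   1   2   3   4   5   6   7   8
  0   0   0   0   0   0   0   0   0   0
  1   0   0   6   6   6   6   6   6   6
  2   0   0   6   6   7   7  13  13  13
  3   0  12  12  18  18  19  19  25  25
  4   0  12  12  18  18  19  19  25  25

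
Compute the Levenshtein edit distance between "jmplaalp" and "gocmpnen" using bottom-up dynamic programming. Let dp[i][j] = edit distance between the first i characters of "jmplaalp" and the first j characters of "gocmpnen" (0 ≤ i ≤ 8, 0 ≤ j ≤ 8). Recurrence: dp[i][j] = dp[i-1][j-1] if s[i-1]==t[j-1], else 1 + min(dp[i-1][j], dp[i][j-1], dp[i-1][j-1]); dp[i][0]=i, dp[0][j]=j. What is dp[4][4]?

   ''  g  o  c  m  p  n  e  n
''  0  1  2  3  4  5  6  7  8
 j  1  1  2  3  4  5  6  7  8
 m  2  2  2  3  3  4  5  6  7
 p  3  3  3  3  4  3  4  5  6
 l  4  4  4  4  4  4  4  5  6
 a  5  5  5  5  5  5  5  5  6
 a  6  6  6  6  6  6  6  6  6
 l  7  7  7  7  7  7  7  7  7
 p  8  8  8  8  8  7  8  8  8

4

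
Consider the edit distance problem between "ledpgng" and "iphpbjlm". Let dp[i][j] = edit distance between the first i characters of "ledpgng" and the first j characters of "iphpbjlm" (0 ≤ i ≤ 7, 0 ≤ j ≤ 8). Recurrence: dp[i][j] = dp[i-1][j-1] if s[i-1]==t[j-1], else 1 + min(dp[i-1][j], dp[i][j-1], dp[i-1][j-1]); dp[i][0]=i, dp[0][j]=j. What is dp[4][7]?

   ''  i  p  h  p  b  j  l  m
''  0  1  2  3  4  5  6  7  8
 l  1  1  2  3  4  5  6  6  7
 e  2  2  2  3  4  5  6  7  7
 d  3  3  3  3  4  5  6  7  8
 p  4  4  3  4  3  4  5  6  7
 g  5  5  4  4  4  4  5  6  7
 n  6  6  5  5  5  5  5  6  7
 g  7  7  6  6  6  6  6  6  7

6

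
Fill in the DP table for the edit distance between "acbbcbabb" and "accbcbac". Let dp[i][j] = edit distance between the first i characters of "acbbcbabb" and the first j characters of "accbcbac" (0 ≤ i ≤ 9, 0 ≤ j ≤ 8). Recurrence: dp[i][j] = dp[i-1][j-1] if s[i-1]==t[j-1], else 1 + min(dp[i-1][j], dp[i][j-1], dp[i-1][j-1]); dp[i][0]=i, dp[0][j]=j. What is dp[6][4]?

2

   ''  a  c  c  b  c  b  a  c
''  0  1  2  3  4  5  6  7  8
 a  1  0  1  2  3  4  5  6  7
 c  2  1  0  1  2  3  4  5  6
 b  3  2  1  1  1  2  3  4  5
 b  4  3  2  2  1  2  2  3  4
 c  5  4  3  2  2  1  2  3  3
 b  6  5  4  3  2  2  1  2  3
 a  7  6  5  4  3  3  2  1  2
 b  8  7  6  5  4  4  3  2  2
 b  9  8  7  6  5  5  4  3  3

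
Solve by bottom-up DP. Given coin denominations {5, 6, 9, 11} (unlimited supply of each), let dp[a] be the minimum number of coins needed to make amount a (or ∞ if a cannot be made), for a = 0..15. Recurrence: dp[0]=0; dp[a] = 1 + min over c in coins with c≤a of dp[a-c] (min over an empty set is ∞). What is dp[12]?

2

 a  0  1  2  3  4  5  6  7  8  9 10 11 12 13 14 15
dp  0  -  -  -  -  1  1  -  -  1  2  1  2  -  2  2
(- denotes ∞ / unreachable)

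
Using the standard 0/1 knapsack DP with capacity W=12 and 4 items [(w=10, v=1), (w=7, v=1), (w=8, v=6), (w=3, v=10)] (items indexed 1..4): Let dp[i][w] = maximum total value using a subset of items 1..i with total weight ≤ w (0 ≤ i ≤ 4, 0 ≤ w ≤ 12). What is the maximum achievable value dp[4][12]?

16

i\w   0   1   2   3   4   5   6   7   8   9  10  11  12
  0   0   0   0   0   0   0   0   0   0   0   0   0   0
  1   0   0   0   0   0   0   0   0   0   0   1   1   1
  2   0   0   0   0   0   0   0   1   1   1   1   1   1
  3   0   0   0   0   0   0   0   1   6   6   6   6   6
  4   0   0   0  10  10  10  10  10  10  10  11  16  16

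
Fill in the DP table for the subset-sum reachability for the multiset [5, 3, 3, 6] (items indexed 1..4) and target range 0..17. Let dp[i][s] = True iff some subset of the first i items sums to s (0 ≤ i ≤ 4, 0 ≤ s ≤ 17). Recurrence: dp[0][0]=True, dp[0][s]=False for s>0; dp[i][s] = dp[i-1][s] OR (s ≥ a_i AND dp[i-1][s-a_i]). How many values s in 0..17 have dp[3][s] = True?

6

i\s   0   1   2   3   4   5   6   7   8   9  10  11  12  13  14  15  16  17
  0   T   F   F   F   F   F   F   F   F   F   F   F   F   F   F   F   F   F
  1   T   F   F   F   F   T   F   F   F   F   F   F   F   F   F   F   F   F
  2   T   F   F   T   F   T   F   F   T   F   F   F   F   F   F   F   F   F
  3   T   F   F   T   F   T   T   F   T   F   F   T   F   F   F   F   F   F
  4   T   F   F   T   F   T   T   F   T   T   F   T   T   F   T   F   F   T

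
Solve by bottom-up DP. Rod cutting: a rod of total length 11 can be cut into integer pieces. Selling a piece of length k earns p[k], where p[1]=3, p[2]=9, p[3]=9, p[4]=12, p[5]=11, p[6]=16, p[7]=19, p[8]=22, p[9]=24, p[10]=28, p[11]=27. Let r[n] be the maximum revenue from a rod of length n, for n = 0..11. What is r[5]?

21

   n    0    1    2    3    4    5    6    7    8    9   10   11
r[n]    0    3    9   12   18   21   27   30   36   39   45   48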